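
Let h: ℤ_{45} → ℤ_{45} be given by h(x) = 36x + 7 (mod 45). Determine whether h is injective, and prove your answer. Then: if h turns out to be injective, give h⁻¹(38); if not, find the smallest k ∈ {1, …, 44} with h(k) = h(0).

Recall that injectivity means: for all s, t in the domain, h(s) = h(t) implies s = t.
We have gcd(36, 45) = 9 > 1. Taking s = 0 and t = 5: h(0) = 7 and h(5) = 36·5 + 7 = 187 ≡ 7 (mod 45).
So h(0) = h(5) while 0 ≠ 5, hence h is not injective.
Since h is not injective, we find the least positive k with h(k) = h(0): this means 36k ≡ 0 (mod 45), i.e. 45 ∣ 36k. Since gcd(36, 45) = 9, dividing through by 9 this holds exactly when 5 ∣ 4k, and as gcd(4, 5) = 1, exactly when 5 ∣ k.
The smallest positive such k is 5.

5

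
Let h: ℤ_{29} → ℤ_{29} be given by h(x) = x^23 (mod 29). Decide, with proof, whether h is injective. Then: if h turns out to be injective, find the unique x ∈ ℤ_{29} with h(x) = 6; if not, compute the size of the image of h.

Since 29 is prime, the nonzero elements of ℤ_{29} form a cyclic group of order 28.
As gcd(23, 28) = 1, raising to the 23rd power is a bijection on this group: if u^23 ≡ v^23 then (uv^{−1})^23 = 1, and the only element of order dividing gcd(23, 28) = 1 is 1, so u = v.
With h(0) = 0 this makes h injective on all of ℤ_{29}, hence bijective (finite equal-size domain and codomain). In particular h is injective.
Since h is injective, we find the preimage of 6. The inverse of x ↦ x^23 on (ℤ_{29})^× is x ↦ x^11, because 23·11 = 253 = 9·28 + 1 ≡ 1 (mod 28) and x^{28} = 1 for x ≠ 0 (Fermat). So h⁻¹(6) = 6^11 mod 29.
Repeated squaring mod 29: 6^1 ≡ 6, 6^2 ≡ 6² = 36 ≡ 7, 6^4 ≡ 7² = 49 ≡ 20, 6^8 ≡ 20² = 400 ≡ 23. Since 11 = 8 + 2 + 1, 6^11 ≡ 23·7·6: 23·7 = 161 ≡ 16, then 16·6 = 96 ≡ 9. So 6^11 ≡ 9 (mod 29).
Hence h⁻¹(6) = 9.

9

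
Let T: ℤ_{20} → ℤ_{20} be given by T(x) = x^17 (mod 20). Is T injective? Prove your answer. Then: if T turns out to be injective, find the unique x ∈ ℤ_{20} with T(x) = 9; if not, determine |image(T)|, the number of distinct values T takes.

15

T(0) = 0^17 = 0.
T(10): Repeated squaring mod 20: 10^1 ≡ 10, 10^2 ≡ 10² = 100 ≡ 0, 10^4 ≡ 0² = 0, 10^8 ≡ 0² = 0, 10^16 ≡ 0² = 0. Since 17 = 16 + 1, 10^17 ≡ 0·10: 0·10 = 0. So 10^17 ≡ 0 (mod 20).
So T(0) = T(10) = 0 while 0 ≠ 10, thus T is not injective.
Since T is not injective, we determine |image(T)|. Computing x^17 mod 20 for each x (by repeated squaring, reducing mod 20 at every step), the values T(0), T(1), …, T(19) are: 0, 1, 12, 3, 4, 5, 16, 7, 8, 9, 0, 11, 12, 13, 4, 15, 16, 17, 8, 19.
The distinct values are {0, 1, 3, 4, 5, 7, 8, 9, 11, 12, 13, 15, 16, 17, 19}; there are 15 of them.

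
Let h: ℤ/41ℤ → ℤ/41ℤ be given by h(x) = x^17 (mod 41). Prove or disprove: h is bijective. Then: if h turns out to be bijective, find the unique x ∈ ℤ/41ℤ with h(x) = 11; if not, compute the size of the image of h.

34

Since 41 is prime, the nonzero elements of ℤ/41ℤ form a cyclic group of order 40.
As gcd(17, 40) = 1, raising to the 17th power is a bijection on this group: if x_1^17 ≡ x_2^17 then (x_1x_2^{−1})^17 = 1, and the only element of order dividing gcd(17, 40) = 1 is 1, so x_1 = x_2.
With h(0) = 0 this makes h injective on all of ℤ/41ℤ, hence bijective (finite equal-size domain and codomain). In particular h is bijective.
Since h is bijective, we find the preimage of 11. The inverse of x ↦ x^17 on (ℤ/41ℤ)^× is x ↦ x^33, because 17·33 = 561 = 14·40 + 1 ≡ 1 (mod 40) and x^{40} = 1 for x ≠ 0 (Fermat). So h⁻¹(11) = 11^33 mod 41.
Repeated squaring mod 41: 11^1 ≡ 11, 11^2 ≡ 11² = 121 ≡ 39, 11^4 ≡ 39² = 1521 ≡ 4, 11^8 ≡ 4² = 16, 11^16 ≡ 16² = 256 ≡ 10, 11^32 ≡ 10² = 100 ≡ 18. Since 33 = 32 + 1, 11^33 ≡ 18·11: 18·11 = 198 ≡ 34. So 11^33 ≡ 34 (mod 41).
Hence h⁻¹(11) = 34.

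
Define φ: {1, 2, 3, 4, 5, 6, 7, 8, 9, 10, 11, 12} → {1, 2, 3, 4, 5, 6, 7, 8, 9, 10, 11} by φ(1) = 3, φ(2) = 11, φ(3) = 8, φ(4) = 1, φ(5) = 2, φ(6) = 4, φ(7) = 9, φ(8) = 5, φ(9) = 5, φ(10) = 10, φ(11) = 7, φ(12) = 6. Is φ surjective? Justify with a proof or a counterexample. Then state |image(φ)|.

Every element of the codomain has a preimage: 1 = φ(4), 2 = φ(5), 3 = φ(1), 4 = φ(6), 5 = φ(8), 6 = φ(12), 7 = φ(11), 8 = φ(3), 9 = φ(7), 10 = φ(10), 11 = φ(2).
Hence φ is surjective.
The image of φ is {1, 2, 3, 4, 5, 6, 7, 8, 9, 10, 11}, which has 11 elements.

11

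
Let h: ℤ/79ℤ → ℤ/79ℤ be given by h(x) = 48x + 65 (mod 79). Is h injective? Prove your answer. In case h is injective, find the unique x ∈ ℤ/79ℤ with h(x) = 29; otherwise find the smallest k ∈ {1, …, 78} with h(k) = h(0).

19

Recall that h is injective if h(u) = h(v) implies u = v.
If h(u) = h(v), then 48u ≡ 48v (mod 79). Because gcd(48, 79) = 1, we may cancel 48 to get u ≡ v (mod 79).
Thus h is injective.
We now compute 48⁻¹ mod 79 explicitly. Euclid's algorithm: 79 = 1·48 + 31, 48 = 1·31 + 17, 31 = 1·17 + 14, 17 = 1·14 + 3, 14 = 4·3 + 2, 3 = 1·2 + 1; back-substituting gives 1 = 28·48 − 17·79, so 48⁻¹ ≡ 28 (mod 79).
Since h is injective, we find h⁻¹(29): we need 48x ≡ 29 − 65 ≡ 43 (mod 79). Using 48⁻¹ = 28: x ≡ 28·43 = 1204 = 15·79 + 19, so x = 19.
Check: h(19) = 48·19 + 65 = 977 = 12·79 + 29 ≡ 29 (mod 79).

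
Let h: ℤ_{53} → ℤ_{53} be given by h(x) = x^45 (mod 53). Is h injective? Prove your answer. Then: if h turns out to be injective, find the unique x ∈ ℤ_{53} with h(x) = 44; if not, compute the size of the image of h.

Since 53 is prime, the nonzero elements of ℤ_{53} form a cyclic group of order 52.
As gcd(45, 52) = 1, raising to the 45th power is a bijection on this group: if a^45 ≡ b^45 then (ab^{−1})^45 = 1, and the only element of order dividing gcd(45, 52) = 1 is 1, so a = b.
With h(0) = 0 this makes h injective on all of ℤ_{53}, hence bijective (finite equal-size domain and codomain). In particular h is injective.
Since h is injective, we find the preimage of 44. The inverse of x ↦ x^45 on (ℤ_{53})^× is x ↦ x^37, because 45·37 = 1665 = 32·52 + 1 ≡ 1 (mod 52) and x^{52} = 1 for x ≠ 0 (Fermat). So h⁻¹(44) = 44^37 mod 53.
Repeated squaring mod 53: 44^1 ≡ 44, 44^2 ≡ 44² = 1936 ≡ 28, 44^4 ≡ 28² = 784 ≡ 42, 44^8 ≡ 42² = 1764 ≡ 15, 44^16 ≡ 15² = 225 ≡ 13, 44^32 ≡ 13² = 169 ≡ 10. Since 37 = 32 + 4 + 1, 44^37 ≡ 10·42·44: 10·42 = 420 ≡ 49, then 49·44 = 2156 ≡ 36. So 44^37 ≡ 36 (mod 53).
Hence h⁻¹(44) = 36.

36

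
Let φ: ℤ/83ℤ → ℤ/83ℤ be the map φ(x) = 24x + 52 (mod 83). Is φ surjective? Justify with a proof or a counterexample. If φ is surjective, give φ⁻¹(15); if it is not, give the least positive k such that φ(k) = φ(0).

78

Since gcd(24, 83) = 1, 24 is invertible modulo 83. Euclid's algorithm: 83 = 3·24 + 11, 24 = 2·11 + 2, 11 = 5·2 + 1; back-substituting gives 1 = 45·24 − 13·83, so 24⁻¹ ≡ 45 (mod 83).
For any y ∈ ℤ/83ℤ, x = 45(y − 52) mod 83 satisfies φ(x) = 24·45(y − 52) + 52 ≡ y (since 24·45 ≡ 1 mod 83). So every y has a preimage.
Therefore φ is surjective.
Since φ is surjective, we compute φ⁻¹(15): solve 24x + 52 ≡ 15 (mod 83), i.e. 24x ≡ 46 (mod 83).
Multiplying by 24⁻¹ = 45 gives x ≡ 45·46 = 2070 = 24·83 + 78 ≡ 78 (mod 83).
Check: φ(78) = 24·78 + 52 = 1924 = 23·83 + 15 ≡ 15 (mod 83).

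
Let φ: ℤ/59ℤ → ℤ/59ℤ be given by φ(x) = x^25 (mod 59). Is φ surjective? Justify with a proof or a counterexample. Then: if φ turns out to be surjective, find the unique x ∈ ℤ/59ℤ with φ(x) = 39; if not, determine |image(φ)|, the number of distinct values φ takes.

Since 59 is prime, the nonzero elements of ℤ/59ℤ form a cyclic group of order 58.
As gcd(25, 58) = 1, raising to the 25th power is a bijection on this group: if a^25 ≡ b^25 then (ab^{−1})^25 = 1, and the only element of order dividing gcd(25, 58) = 1 is 1, so a = b.
With φ(0) = 0 this makes φ injective on all of ℤ/59ℤ, hence bijective (finite equal-size domain and codomain). In particular φ is surjective.
Since φ is surjective, we find the preimage of 39. The inverse of x ↦ x^25 on (ℤ/59ℤ)^× is x ↦ x^7, because 25·7 = 175 = 3·58 + 1 ≡ 1 (mod 58) and x^{58} = 1 for x ≠ 0 (Fermat). So φ⁻¹(39) = 39^7 mod 59.
Repeated squaring mod 59: 39^1 ≡ 39, 39^2 ≡ 39² = 1521 ≡ 46, 39^4 ≡ 46² = 2116 ≡ 51. Since 7 = 4 + 2 + 1, 39^7 ≡ 51·46·39: 51·46 = 2346 ≡ 45, then 45·39 = 1755 ≡ 44. So 39^7 ≡ 44 (mod 59).
Hence φ⁻¹(39) = 44.

44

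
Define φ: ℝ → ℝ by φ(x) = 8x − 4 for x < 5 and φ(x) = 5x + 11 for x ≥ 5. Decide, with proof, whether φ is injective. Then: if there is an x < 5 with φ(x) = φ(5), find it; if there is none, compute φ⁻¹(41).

Both pieces are strictly increasing (slopes 8 and 5), so each is injective on its own interval.
The left piece maps (−∞, 5) onto (−∞, 36); the right piece maps [5, ∞) onto [36, ∞).
These images are disjoint, so no value is attained by both pieces. Hence φ is injective.
Because the two images are disjoint, no x < 5 has φ(x) = φ(5), so we compute φ⁻¹(41): 41 lies in [36, ∞), so solve 5x + 11 = 41: x = (41 − 11)/5 = 6.

6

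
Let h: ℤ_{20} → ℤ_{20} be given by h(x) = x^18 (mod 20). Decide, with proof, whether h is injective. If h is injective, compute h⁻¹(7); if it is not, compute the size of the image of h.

6

h(4): Repeated squaring mod 20: 4^1 ≡ 4, 4^2 ≡ 4² = 16, 4^4 ≡ 16² = 256 ≡ 16, 4^8 ≡ 16² = 256 ≡ 16, 4^16 ≡ 16² = 256 ≡ 16. Since 18 = 16 + 2, 4^18 ≡ 16·16: 16·16 = 256 ≡ 16. So 4^18 ≡ 16 (mod 20).
h(6): Repeated squaring mod 20: 6^1 ≡ 6, 6^2 ≡ 6² = 36 ≡ 16, 6^4 ≡ 16² = 256 ≡ 16, 6^8 ≡ 16² = 256 ≡ 16, 6^16 ≡ 16² = 256 ≡ 16. Since 18 = 16 + 2, 6^18 ≡ 16·16: 16·16 = 256 ≡ 16. So 6^18 ≡ 16 (mod 20).
So h(4) = h(6) = 16 while 4 ≠ 6, therefore h is not injective.
Since h is not injective, we determine |image(h)|. Computing x^18 mod 20 for each x (by repeated squaring, reducing mod 20 at every step), the values h(0), h(1), …, h(19) are: 0, 1, 4, 9, 16, 5, 16, 9, 4, 1, 0, 1, 4, 9, 16, 5, 16, 9, 4, 1.
The distinct values are {0, 1, 4, 5, 9, 16}; there are 6 of them.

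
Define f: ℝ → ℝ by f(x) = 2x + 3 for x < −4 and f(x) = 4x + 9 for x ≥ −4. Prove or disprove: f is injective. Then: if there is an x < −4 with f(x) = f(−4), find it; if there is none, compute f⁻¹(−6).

-5

Both pieces are strictly increasing (slopes 2 and 4), so each is injective on its own interval.
The left piece maps (−∞, −4) onto (−∞, −5); the right piece maps [−4, ∞) onto [−7, ∞).
These images overlap. In particular f(−4) = −7 (right piece), and solving 2x + 3 = −7 on the left piece gives x = −5 < −4.
So f(−5) = f(−4) with −5 ≠ −4, and f is not injective. This x = −5 is the requested value below −4.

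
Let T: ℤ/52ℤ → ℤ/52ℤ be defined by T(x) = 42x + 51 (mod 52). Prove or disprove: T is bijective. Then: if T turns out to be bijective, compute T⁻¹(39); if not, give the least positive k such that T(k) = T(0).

26

We have gcd(42, 52) = 2 > 1. Taking x_1 = 0 and x_2 = 26: T(0) = 51 and T(26) = 42·26 + 51 = 1143 ≡ 51 (mod 52).
So T(0) = T(26) while 0 ≠ 26, so T is not injective, hence not bijective.
Since T is not bijective, we find the least positive k with T(k) = T(0): this means 42k ≡ 0 (mod 52), i.e. 52 ∣ 42k. Since gcd(42, 52) = 2, dividing through by 2 this holds exactly when 26 ∣ 21k, and as gcd(21, 26) = 1, exactly when 26 ∣ k.
The smallest positive such k is 26.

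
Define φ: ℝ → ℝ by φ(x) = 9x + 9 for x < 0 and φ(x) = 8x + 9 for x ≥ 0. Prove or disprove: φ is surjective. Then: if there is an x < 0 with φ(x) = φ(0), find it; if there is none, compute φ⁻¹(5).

-4/9

Both pieces are strictly increasing (slopes 9 and 8), so each is injective on its own interval.
The left piece maps (−∞, 0) onto (−∞, 9); the right piece maps [0, ∞) onto [9, ∞).
These images together cover ℝ, so φ is surjective.
Because the two images are disjoint, no x < 0 has φ(x) = φ(0), so we compute φ⁻¹(5): 5 lies in (−∞, 9), so solve 9x + 9 = 5: x = (5 − 9)/9 = −4/9.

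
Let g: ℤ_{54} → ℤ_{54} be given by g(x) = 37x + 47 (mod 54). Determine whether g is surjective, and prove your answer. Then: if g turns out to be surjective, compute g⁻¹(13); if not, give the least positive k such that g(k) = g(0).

2

Recall: g is surjective if every y in the codomain equals g(x) for some x in the domain.
Since gcd(37, 54) = 1, 37 is invertible modulo 54. Euclid's algorithm: 54 = 1·37 + 17, 37 = 2·17 + 3, 17 = 5·3 + 2, 3 = 1·2 + 1; back-substituting gives 1 = 19·37 − 13·54, so 37⁻¹ ≡ 19 (mod 54).
For any y ∈ ℤ_{54}, x = 19(y − 47) mod 54 satisfies g(x) = 37·19(y − 47) + 47 ≡ y (since 37·19 ≡ 1 mod 54). So every y has a preimage.
So g is surjective.
Since g is surjective, we compute g⁻¹(13): solve 37x + 47 ≡ 13 (mod 54), i.e. 37x ≡ 20 (mod 54).
Multiplying by 37⁻¹ = 19 gives x ≡ 19·20 = 380 = 7·54 + 2 ≡ 2 (mod 54).
Check: g(2) = 37·2 + 47 = 121 = 2·54 + 13 ≡ 13 (mod 54).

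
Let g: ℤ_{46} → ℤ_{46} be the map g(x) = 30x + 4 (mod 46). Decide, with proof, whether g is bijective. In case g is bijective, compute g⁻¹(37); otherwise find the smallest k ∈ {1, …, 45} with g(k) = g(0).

We have gcd(30, 46) = 2 > 1. Taking u = 0 and v = 23: g(0) = 4 and g(23) = 30·23 + 4 = 694 ≡ 4 (mod 46).
So g(0) = g(23) while 0 ≠ 23, so g is not injective, hence not bijective.
Since g is not bijective, we find the least positive k with g(k) = g(0): this means 30k ≡ 0 (mod 46), i.e. 46 ∣ 30k. Since gcd(30, 46) = 2, dividing through by 2 this holds exactly when 23 ∣ 15k, and as gcd(15, 23) = 1, exactly when 23 ∣ k.
The smallest positive such k is 23.

23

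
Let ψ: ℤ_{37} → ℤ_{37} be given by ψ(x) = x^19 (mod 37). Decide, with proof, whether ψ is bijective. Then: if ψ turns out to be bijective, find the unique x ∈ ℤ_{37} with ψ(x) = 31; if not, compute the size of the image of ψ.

6

Since 37 is prime, the nonzero elements of ℤ_{37} form a cyclic group of order 36.
As gcd(19, 36) = 1, raising to the 19th power is a bijection on this group: if x_1^19 ≡ x_2^19 then (x_1x_2^{−1})^19 = 1, and the only element of order dividing gcd(19, 36) = 1 is 1, so x_1 = x_2.
With ψ(0) = 0 this makes ψ injective on all of ℤ_{37}, hence bijective (finite equal-size domain and codomain). In particular ψ is bijective.
Since ψ is bijective, we find the preimage of 31. The inverse of x ↦ x^19 on (ℤ_{37})^× is x ↦ x^19, because 19·19 = 361 = 10·36 + 1 ≡ 1 (mod 36) and x^{36} = 1 for x ≠ 0 (Fermat). So ψ⁻¹(31) = 31^19 mod 37.
Repeated squaring mod 37: 31^1 ≡ 31, 31^2 ≡ 31² = 961 ≡ 36, 31^4 ≡ 36² = 1296 ≡ 1, 31^8 ≡ 1² = 1, 31^16 ≡ 1² = 1. Since 19 = 16 + 2 + 1, 31^19 ≡ 1·36·31: 1·36 = 36, then 36·31 = 1116 ≡ 6. So 31^19 ≡ 6 (mod 37).
Hence ψ⁻¹(31) = 6.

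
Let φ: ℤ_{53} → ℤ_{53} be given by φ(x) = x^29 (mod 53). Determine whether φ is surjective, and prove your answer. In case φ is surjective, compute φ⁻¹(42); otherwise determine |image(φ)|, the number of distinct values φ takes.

Since 53 is prime, the nonzero elements of ℤ_{53} form a cyclic group of order 52.
As gcd(29, 52) = 1, raising to the 29th power is a bijection on this group: if x_1^29 ≡ x_2^29 then (x_1x_2^{−1})^29 = 1, and the only element of order dividing gcd(29, 52) = 1 is 1, so x_1 = x_2.
With φ(0) = 0 this makes φ injective on all of ℤ_{53}, hence bijective (finite equal-size domain and codomain). In particular φ is surjective.
Since φ is surjective, we find the preimage of 42. The inverse of x ↦ x^29 on (ℤ_{53})^× is x ↦ x^9, because 29·9 = 261 = 5·52 + 1 ≡ 1 (mod 52) and x^{52} = 1 for x ≠ 0 (Fermat). So φ⁻¹(42) = 42^9 mod 53.
Repeated squaring mod 53: 42^1 ≡ 42, 42^2 ≡ 42² = 1764 ≡ 15, 42^4 ≡ 15² = 225 ≡ 13, 42^8 ≡ 13² = 169 ≡ 10. Since 9 = 8 + 1, 42^9 ≡ 10·42: 10·42 = 420 ≡ 49. So 42^9 ≡ 49 (mod 53).
Hence φ⁻¹(42) = 49.

49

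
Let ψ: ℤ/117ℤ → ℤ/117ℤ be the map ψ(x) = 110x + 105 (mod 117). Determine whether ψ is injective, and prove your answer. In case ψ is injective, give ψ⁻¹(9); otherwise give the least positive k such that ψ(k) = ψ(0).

114

If ψ(s) = ψ(t), then 110s ≡ 110t (mod 117). Because gcd(110, 117) = 1, we may cancel 110 to get s ≡ t (mod 117).
Therefore ψ is injective.
We now compute 110⁻¹ mod 117 explicitly. Euclid's algorithm: 117 = 1·110 + 7, 110 = 15·7 + 5, 7 = 1·5 + 2, 5 = 2·2 + 1; back-substituting gives 1 = 50·110 − 47·117, so 110⁻¹ ≡ 50 (mod 117).
Since ψ is injective, we find ψ⁻¹(9): we need 110x ≡ 9 − 105 ≡ 21 (mod 117). Using 110⁻¹ = 50: x ≡ 50·21 = 1050 = 8·117 + 114, so x = 114.
Check: ψ(114) = 110·114 + 105 = 12645 = 108·117 + 9 ≡ 9 (mod 117).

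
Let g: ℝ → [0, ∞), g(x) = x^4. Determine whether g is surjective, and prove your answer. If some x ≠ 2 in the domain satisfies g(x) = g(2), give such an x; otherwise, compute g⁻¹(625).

-2

For any y ∈ [0, ∞), x = y^{1/4} ∈ ℝ satisfies x^4 = y, so g is surjective.
For the follow-up, such an x exists: taking x = −2 ∈ ℝ gives g(−2) = 16 = g(2) with −2 ≠ 2.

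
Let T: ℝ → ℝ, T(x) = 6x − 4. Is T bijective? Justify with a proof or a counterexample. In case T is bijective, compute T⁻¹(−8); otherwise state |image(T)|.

-2/3

Suppose T(a) = T(b). Then 6a − 4 = 6b − 4, thus 6a = 6b, therefore a = b.
For any y ∈ ℝ, x = (y + 4)/6 satisfies T(x) = y.
So T is bijective.
Since T is bijective, we compute T⁻¹(−8) = (−8 + 4)/6 = −2/3.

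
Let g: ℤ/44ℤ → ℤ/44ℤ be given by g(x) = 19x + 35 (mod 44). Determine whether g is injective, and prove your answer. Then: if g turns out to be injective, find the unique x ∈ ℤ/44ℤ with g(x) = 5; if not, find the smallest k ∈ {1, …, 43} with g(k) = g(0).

10

Suppose g(s) = g(t) in ℤ/44ℤ. Then 19s + 35 ≡ 19t + 35 (mod 44), so 19(s − t) ≡ 0 (mod 44).
Since gcd(19, 44) = 1, 19 is invertible modulo 44, so s − t ≡ 0 (mod 44), i.e. s = t.
Thus g is injective.
We now compute 19⁻¹ mod 44 explicitly. Euclid's algorithm: 44 = 2·19 + 6, 19 = 3·6 + 1; back-substituting gives 1 = 7·19 − 3·44, so 19⁻¹ ≡ 7 (mod 44).
Since g is injective, we compute g⁻¹(5): solve 19x + 35 ≡ 5 (mod 44), i.e. 19x ≡ 14 (mod 44).
Multiplying by 19⁻¹ = 7 gives x ≡ 7·14 = 98 = 2·44 + 10 ≡ 10 (mod 44).
Check: g(10) = 19·10 + 35 = 225 = 5·44 + 5 ≡ 5 (mod 44).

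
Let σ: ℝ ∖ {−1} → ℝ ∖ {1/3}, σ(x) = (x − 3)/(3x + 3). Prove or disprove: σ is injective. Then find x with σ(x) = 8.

-27/23

Suppose σ(a) = σ(b). Cross-multiplying: (a − 3)(3b + 3) = (b − 3)(3a + 3).
Expanding both sides and cancelling the symmetric terms leaves 12·(a − b) = 0. Since 12 ≠ 0, a = b. Thus σ is injective.
Solving σ(x) = 8: cross-multiplying gives x − 3 = 8(3x + 3), which rearranges to −23x = 27, so x = −27/23.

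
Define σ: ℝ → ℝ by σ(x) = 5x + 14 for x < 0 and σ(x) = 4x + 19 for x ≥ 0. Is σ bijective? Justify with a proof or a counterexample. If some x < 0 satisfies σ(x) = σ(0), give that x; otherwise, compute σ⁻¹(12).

Both pieces are strictly increasing (slopes 5 and 4), so each is injective on its own interval.
The left piece maps (−∞, 0) onto (−∞, 14); the right piece maps [0, ∞) onto [19, ∞).
The images leave a gap (14 has no preimage), so σ is not surjective, hence not bijective.
Because the two images are disjoint, no x < 0 has σ(x) = σ(0), so we compute σ⁻¹(12): 12 lies in (−∞, 14), so solve 5x + 14 = 12: x = (12 − 14)/5 = −2/5.

-2/5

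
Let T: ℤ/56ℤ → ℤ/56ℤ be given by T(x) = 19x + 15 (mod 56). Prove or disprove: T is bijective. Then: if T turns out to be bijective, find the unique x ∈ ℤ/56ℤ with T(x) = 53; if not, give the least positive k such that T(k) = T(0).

If T(s) = T(t), then 19s ≡ 19t (mod 56). Because gcd(19, 56) = 1, we may cancel 19 to get s ≡ t (mod 56).
We now compute 19⁻¹ mod 56 explicitly. Euclid's algorithm: 56 = 2·19 + 18, 19 = 1·18 + 1; back-substituting gives 1 = 3·19 − 1·56, so 19⁻¹ ≡ 3 (mod 56).
For any y ∈ ℤ/56ℤ, x = 3(y − 15) mod 56 satisfies T(x) = 19·3(y − 15) + 15 ≡ y (since 19·3 ≡ 1 mod 56). So every y has a preimage.
Thus T is bijective.
Since T is bijective, we compute T⁻¹(53): solve 19x + 15 ≡ 53 (mod 56), i.e. 19x ≡ 38 (mod 56).
Multiplying by 19⁻¹ = 3 gives x ≡ 3·38 = 114 = 2·56 + 2 ≡ 2 (mod 56).
Check: T(2) = 19·2 + 15 = 53 ≡ 53 (mod 56).

2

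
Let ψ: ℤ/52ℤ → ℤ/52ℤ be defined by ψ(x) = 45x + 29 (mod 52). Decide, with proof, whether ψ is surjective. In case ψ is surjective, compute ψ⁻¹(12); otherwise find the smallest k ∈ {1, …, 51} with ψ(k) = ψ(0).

Since gcd(45, 52) = 1, 45 is invertible modulo 52. Euclid's algorithm: 52 = 1·45 + 7, 45 = 6·7 + 3, 7 = 2·3 + 1; back-substituting gives 1 = 37·45 − 32·52, so 45⁻¹ ≡ 37 (mod 52).
For any y ∈ ℤ/52ℤ, x = 37(y − 29) mod 52 satisfies ψ(x) = 45·37(y − 29) + 29 ≡ y (since 45·37 ≡ 1 mod 52). So every y has a preimage.
Hence ψ is surjective.
Since ψ is surjective, we compute ψ⁻¹(12): solve 45x + 29 ≡ 12 (mod 52), i.e. 45x ≡ 35 (mod 52).
Multiplying by 45⁻¹ = 37 gives x ≡ 37·35 = 1295 = 24·52 + 47 ≡ 47 (mod 52).
Check: ψ(47) = 45·47 + 29 = 2144 = 41·52 + 12 ≡ 12 (mod 52).

47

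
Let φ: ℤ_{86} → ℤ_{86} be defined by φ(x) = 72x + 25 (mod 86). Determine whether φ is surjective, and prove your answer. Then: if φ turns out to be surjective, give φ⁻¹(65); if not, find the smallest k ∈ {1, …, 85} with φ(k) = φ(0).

Since gcd(72, 86) = 2, we have 72x ≡ 0 (mod 2) for all x, so φ(x) ≡ 1 (mod 2).
But 0 ≢ 1 (mod 2), so 0 ∈ ℤ_{86} has no preimage. So φ is not surjective.
Since φ is not surjective, we find the least positive k with φ(k) = φ(0): this means 72k ≡ 0 (mod 86), i.e. 86 ∣ 72k. Since gcd(72, 86) = 2, dividing through by 2 this holds exactly when 43 ∣ 36k, and as gcd(36, 43) = 1, exactly when 43 ∣ k.
The smallest positive such k is 43.

43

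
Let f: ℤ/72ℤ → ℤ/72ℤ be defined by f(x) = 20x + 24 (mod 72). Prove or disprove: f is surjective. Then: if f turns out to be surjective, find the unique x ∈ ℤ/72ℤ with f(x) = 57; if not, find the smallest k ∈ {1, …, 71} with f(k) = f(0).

18

Recall that surjectivity means every element of the codomain has a preimage under f.
Since gcd(20, 72) = 4, we have 20x ≡ 0 (mod 4) for all x, so f(x) ≡ 0 (mod 4).
But 1 ≢ 0 (mod 4), so 1 ∈ ℤ/72ℤ has no preimage. So f is not surjective.
Since f is not surjective, we find the least positive k with f(k) = f(0): this means 20k ≡ 0 (mod 72), i.e. 72 ∣ 20k. Since gcd(20, 72) = 4, dividing through by 4 this holds exactly when 18 ∣ 5k, and as gcd(5, 18) = 1, exactly when 18 ∣ k.
The smallest positive such k is 18.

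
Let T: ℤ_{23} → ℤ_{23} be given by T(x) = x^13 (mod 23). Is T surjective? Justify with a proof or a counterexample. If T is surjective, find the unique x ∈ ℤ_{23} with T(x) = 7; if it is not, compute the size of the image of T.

19

Since 23 is prime, the nonzero elements of ℤ_{23} form a cyclic group of order 22.
As gcd(13, 22) = 1, raising to the 13th power is a bijection on this group: if x_1^13 ≡ x_2^13 then (x_1x_2^{−1})^13 = 1, and the only element of order dividing gcd(13, 22) = 1 is 1, so x_1 = x_2.
With T(0) = 0 this makes T injective on all of ℤ_{23}, hence bijective (finite equal-size domain and codomain). In particular T is surjective.
Since T is surjective, we find the preimage of 7. The inverse of x ↦ x^13 on (ℤ_{23})^× is x ↦ x^17, because 13·17 = 221 = 10·22 + 1 ≡ 1 (mod 22) and x^{22} = 1 for x ≠ 0 (Fermat). So T⁻¹(7) = 7^17 mod 23.
Repeated squaring mod 23: 7^1 ≡ 7, 7^2 ≡ 7² = 49 ≡ 3, 7^4 ≡ 3² = 9, 7^8 ≡ 9² = 81 ≡ 12, 7^16 ≡ 12² = 144 ≡ 6. Since 17 = 16 + 1, 7^17 ≡ 6·7: 6·7 = 42 ≡ 19. So 7^17 ≡ 19 (mod 23).
Hence T⁻¹(7) = 19.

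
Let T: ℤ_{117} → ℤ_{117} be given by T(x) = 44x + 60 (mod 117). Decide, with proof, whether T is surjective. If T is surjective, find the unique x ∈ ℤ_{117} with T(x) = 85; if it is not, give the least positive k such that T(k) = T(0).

Since gcd(44, 117) = 1, 44 is invertible modulo 117. Euclid's algorithm: 117 = 2·44 + 29, 44 = 1·29 + 15, 29 = 1·15 + 14, 15 = 1·14 + 1; back-substituting gives 1 = 8·44 − 3·117, so 44⁻¹ ≡ 8 (mod 117).
For any y ∈ ℤ_{117}, x = 8(y − 60) mod 117 satisfies T(x) = 44·8(y − 60) + 60 ≡ y (since 44·8 ≡ 1 mod 117). So every y has a preimage.
So T is surjective.
Since T is surjective, we find T⁻¹(85): we need 44x ≡ 85 − 60 ≡ 25 (mod 117). Using 44⁻¹ = 8: x ≡ 8·25 = 200 = 1·117 + 83, so x = 83.
Check: T(83) = 44·83 + 60 = 3712 = 31·117 + 85 ≡ 85 (mod 117).

83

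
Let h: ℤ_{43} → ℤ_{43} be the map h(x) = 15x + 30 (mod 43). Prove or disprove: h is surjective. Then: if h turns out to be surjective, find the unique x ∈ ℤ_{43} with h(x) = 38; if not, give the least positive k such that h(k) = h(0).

Since gcd(15, 43) = 1, 15 is invertible modulo 43. Euclid's algorithm: 43 = 2·15 + 13, 15 = 1·13 + 2, 13 = 6·2 + 1; back-substituting gives 1 = 23·15 − 8·43, so 15⁻¹ ≡ 23 (mod 43).
For any y ∈ ℤ_{43}, x = 23(y − 30) mod 43 satisfies h(x) = 15·23(y − 30) + 30 ≡ y (since 15·23 ≡ 1 mod 43). So every y has a preimage.
Therefore h is surjective.
Since h is surjective, we find h⁻¹(38): we need 15x ≡ 38 − 30 ≡ 8 (mod 43). Using 15⁻¹ = 23: x ≡ 23·8 = 184 = 4·43 + 12, so x = 12.
Check: h(12) = 15·12 + 30 = 210 = 4·43 + 38 ≡ 38 (mod 43).

12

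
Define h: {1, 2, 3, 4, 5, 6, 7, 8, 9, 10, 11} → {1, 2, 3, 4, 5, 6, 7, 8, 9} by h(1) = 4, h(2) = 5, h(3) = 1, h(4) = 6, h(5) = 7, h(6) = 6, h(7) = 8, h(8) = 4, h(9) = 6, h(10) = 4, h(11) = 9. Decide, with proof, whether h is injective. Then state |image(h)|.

h(4) = 6 = h(6) with 4 ≠ 6, so h is not injective.
The image of h is {1, 4, 5, 6, 7, 8, 9}, which has 7 elements.

7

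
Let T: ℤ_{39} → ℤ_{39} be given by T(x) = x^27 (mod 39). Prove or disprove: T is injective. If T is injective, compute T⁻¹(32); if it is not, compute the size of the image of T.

15

T(2): Repeated squaring mod 39: 2^1 ≡ 2, 2^2 ≡ 2² = 4, 2^4 ≡ 4² = 16, 2^8 ≡ 16² = 256 ≡ 22, 2^16 ≡ 22² = 484 ≡ 16. Since 27 = 16 + 8 + 2 + 1, 2^27 ≡ 16·22·4·2: 16·22 = 352 ≡ 1, then 1·4 = 4, then 4·2 = 8. So 2^27 ≡ 8 (mod 39).
T(5): Repeated squaring mod 39: 5^1 ≡ 5, 5^2 ≡ 5² = 25, 5^4 ≡ 25² = 625 ≡ 1, 5^8 ≡ 1² = 1, 5^16 ≡ 1² = 1. Since 27 = 16 + 8 + 2 + 1, 5^27 ≡ 1·1·25·5: 1·1 = 1, then 1·25 = 25, then 25·5 = 125 ≡ 8. So 5^27 ≡ 8 (mod 39).
So T(2) = T(5) = 8 while 2 ≠ 5, so T is not injective.
Since T is not injective, we determine |image(T)|. Computing x^27 mod 39 for each x (by repeated squaring, reducing mod 39 at every step), the values T(0), T(1), …, T(38) are: 0, 1, 8, 27, 25, 8, 21, 31, 5, 27, 25, 5, 12, 13, 14, 21, 1, 38, 21, 34, 5, 18, 1, 38, 18, 25, 26, 27, 34, 14, 12, 34, 8, 18, 31, 14, 12, 31, 38.
The distinct values are {0, 1, 5, 8, 12, 13, 14, 18, 21, 25, 26, 27, 31, 34, 38}; there are 15 of them.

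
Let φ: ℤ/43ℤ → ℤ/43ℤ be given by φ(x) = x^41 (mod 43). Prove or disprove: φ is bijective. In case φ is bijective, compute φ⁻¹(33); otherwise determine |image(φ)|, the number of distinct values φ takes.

30

Since 43 is prime, the nonzero elements of ℤ/43ℤ form a cyclic group of order 42.
As gcd(41, 42) = 1, raising to the 41st power is a bijection on this group: if u^41 ≡ v^41 then (uv^{−1})^41 = 1, and the only element of order dividing gcd(41, 42) = 1 is 1, so u = v.
With φ(0) = 0 this makes φ injective on all of ℤ/43ℤ, hence bijective (finite equal-size domain and codomain). In particular φ is bijective.
Since φ is bijective, we find the preimage of 33. The inverse of x ↦ x^41 on (ℤ/43ℤ)^× is x ↦ x^41, because 41·41 = 1681 = 40·42 + 1 ≡ 1 (mod 42) and x^{42} = 1 for x ≠ 0 (Fermat). So φ⁻¹(33) = 33^41 mod 43.
Repeated squaring mod 43: 33^1 ≡ 33, 33^2 ≡ 33² = 1089 ≡ 14, 33^4 ≡ 14² = 196 ≡ 24, 33^8 ≡ 24² = 576 ≡ 17, 33^16 ≡ 17² = 289 ≡ 31, 33^32 ≡ 31² = 961 ≡ 15. Since 41 = 32 + 8 + 1, 33^41 ≡ 15·17·33: 15·17 = 255 ≡ 40, then 40·33 = 1320 ≡ 30. So 33^41 ≡ 30 (mod 43).
Hence φ⁻¹(33) = 30.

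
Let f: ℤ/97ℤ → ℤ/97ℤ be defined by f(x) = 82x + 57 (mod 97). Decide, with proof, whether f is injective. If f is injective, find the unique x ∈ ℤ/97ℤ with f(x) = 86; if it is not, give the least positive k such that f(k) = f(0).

11

By definition, f is injective when f(a) = f(b) forces a = b.
If f(a) = f(b), then 82a ≡ 82b (mod 97). Because gcd(82, 97) = 1, we may cancel 82 to get a ≡ b (mod 97).
So f is injective.
We now compute 82⁻¹ mod 97 explicitly. Euclid's algorithm: 97 = 1·82 + 15, 82 = 5·15 + 7, 15 = 2·7 + 1; back-substituting gives 1 = 84·82 − 71·97, so 82⁻¹ ≡ 84 (mod 97).
Since f is injective, we compute f⁻¹(86): solve 82x + 57 ≡ 86 (mod 97), i.e. 82x ≡ 29 (mod 97).
Multiplying by 82⁻¹ = 84 gives x ≡ 84·29 = 2436 = 25·97 + 11 ≡ 11 (mod 97).
Check: f(11) = 82·11 + 57 = 959 = 9·97 + 86 ≡ 86 (mod 97).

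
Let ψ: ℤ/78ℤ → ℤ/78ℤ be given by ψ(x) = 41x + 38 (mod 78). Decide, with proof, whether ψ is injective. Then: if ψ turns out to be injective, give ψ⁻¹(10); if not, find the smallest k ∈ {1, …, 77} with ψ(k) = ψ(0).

64

By definition, ψ is injective if ψ(x_1) = ψ(x_2) implies x_1 = x_2.
If ψ(x_1) = ψ(x_2), then 41x_1 ≡ 41x_2 (mod 78). Because gcd(41, 78) = 1, we may cancel 41 to get x_1 ≡ x_2 (mod 78).
Thus ψ is injective.
We now compute 41⁻¹ mod 78 explicitly. Euclid's algorithm: 78 = 1·41 + 37, 41 = 1·37 + 4, 37 = 9·4 + 1; back-substituting gives 1 = 59·41 − 31·78, so 41⁻¹ ≡ 59 (mod 78).
Since ψ is injective, we find ψ⁻¹(10): we need 41x ≡ 10 − 38 ≡ 50 (mod 78). Using 41⁻¹ = 59: x ≡ 59·50 = 2950 = 37·78 + 64, so x = 64.
Check: ψ(64) = 41·64 + 38 = 2662 = 34·78 + 10 ≡ 10 (mod 78).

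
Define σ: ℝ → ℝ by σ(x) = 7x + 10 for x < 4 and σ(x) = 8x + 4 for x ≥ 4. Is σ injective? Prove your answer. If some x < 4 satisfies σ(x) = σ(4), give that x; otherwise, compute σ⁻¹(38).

26/7

Both pieces are strictly increasing (slopes 7 and 8), so each is injective on its own interval.
The left piece maps (−∞, 4) onto (−∞, 38); the right piece maps [4, ∞) onto [36, ∞).
These images overlap. In particular σ(4) = 36 (right piece), and solving 7x + 10 = 36 on the left piece gives x = 26/7 < 4.
So σ(26/7) = σ(4) with 26/7 ≠ 4, and σ is not injective. This x = 26/7 is the requested value below 4.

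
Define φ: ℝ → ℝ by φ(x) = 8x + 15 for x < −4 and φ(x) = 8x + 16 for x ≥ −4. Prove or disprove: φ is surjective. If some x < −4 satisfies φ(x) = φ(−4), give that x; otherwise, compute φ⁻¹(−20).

Both pieces are strictly increasing (slopes 8 and 8), so each is injective on its own interval.
The left piece maps (−∞, −4) onto (−∞, −17); the right piece maps [−4, ∞) onto [−16, ∞).
The union (−∞, −17) ∪ [−16, ∞) omits the interval between −17 and −16; in particular −17 has no preimage. So φ is not surjective.
Because the two images are disjoint, no x < −4 has φ(x) = φ(−4), so we compute φ⁻¹(−20): −20 lies in (−∞, −17), so solve 8x + 15 = −20: x = (−20 − 15)/8 = −35/8.

-35/8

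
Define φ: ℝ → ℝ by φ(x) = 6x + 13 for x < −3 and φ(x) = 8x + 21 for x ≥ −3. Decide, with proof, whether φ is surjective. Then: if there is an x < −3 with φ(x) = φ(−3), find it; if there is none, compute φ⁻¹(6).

-15/8

Both pieces are strictly increasing (slopes 6 and 8), so each is injective on its own interval.
The left piece maps (−∞, −3) onto (−∞, −5); the right piece maps [−3, ∞) onto [−3, ∞).
The union (−∞, −5) ∪ [−3, ∞) omits the interval between −5 and −3; in particular −5 has no preimage. So φ is not surjective.
Because the two images are disjoint, no x < −3 has φ(x) = φ(−3), so we compute φ⁻¹(6): 6 lies in [−3, ∞), so solve 8x + 21 = 6: x = (6 − 21)/8 = −15/8.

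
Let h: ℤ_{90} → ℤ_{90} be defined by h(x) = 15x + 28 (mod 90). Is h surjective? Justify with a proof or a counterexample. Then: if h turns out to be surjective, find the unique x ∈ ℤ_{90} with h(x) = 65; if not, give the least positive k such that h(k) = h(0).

Recall that surjectivity means every element of the codomain has a preimage under h.
Since gcd(15, 90) = 15, we have 15x ≡ 0 (mod 15) for all x, so h(x) ≡ 13 (mod 15).
But 0 ≢ 13 (mod 15), so 0 ∈ ℤ_{90} has no preimage. Therefore h is not surjective.
Since h is not surjective, we find the least positive k with h(k) = h(0): this means 15k ≡ 0 (mod 90), i.e. 90 ∣ 15k. Since gcd(15, 90) = 15, dividing through by 15 this holds exactly when 6 ∣ k.
The smallest positive such k is 6.

6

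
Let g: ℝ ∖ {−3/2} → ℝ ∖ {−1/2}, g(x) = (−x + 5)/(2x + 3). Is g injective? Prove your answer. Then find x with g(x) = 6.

-1

Suppose g(a) = g(b). Cross-multiplying: (−a + 5)(2b + 3) = (−b + 5)(2a + 3).
Expanding both sides and cancelling the symmetric terms leaves −13·(a − b) = 0. Since −13 ≠ 0, a = b. Hence g is injective.
Solving g(x) = 6: cross-multiplying gives −x + 5 = 6(2x + 3), which rearranges to −13x = 13, so x = −1.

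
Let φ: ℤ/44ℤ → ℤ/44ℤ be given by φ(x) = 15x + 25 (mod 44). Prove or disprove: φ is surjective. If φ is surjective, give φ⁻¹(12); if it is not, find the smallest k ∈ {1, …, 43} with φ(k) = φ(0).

5

Since gcd(15, 44) = 1, 15 is invertible modulo 44. Euclid's algorithm: 44 = 2·15 + 14, 15 = 1·14 + 1; back-substituting gives 1 = 3·15 − 1·44, so 15⁻¹ ≡ 3 (mod 44).
Then y ↦ 3(y − 25) is a two-sided inverse to φ, so every y ∈ ℤ/44ℤ has a preimage.
So φ is surjective.
Since φ is surjective, we compute φ⁻¹(12): solve 15x + 25 ≡ 12 (mod 44), i.e. 15x ≡ 31 (mod 44).
Multiplying by 15⁻¹ = 3 gives x ≡ 3·31 = 93 = 2·44 + 5 ≡ 5 (mod 44).
Check: φ(5) = 15·5 + 25 = 100 = 2·44 + 12 ≡ 12 (mod 44).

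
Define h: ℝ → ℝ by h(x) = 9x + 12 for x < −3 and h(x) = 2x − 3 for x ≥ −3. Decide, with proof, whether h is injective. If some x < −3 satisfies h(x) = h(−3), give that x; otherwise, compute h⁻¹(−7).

-2

Both pieces are strictly increasing (slopes 9 and 2), so each is injective on its own interval.
The left piece maps (−∞, −3) onto (−∞, −15); the right piece maps [−3, ∞) onto [−9, ∞).
These images are disjoint, so no value is attained by both pieces. Therefore h is injective.
Because the two images are disjoint, no x < −3 has h(x) = h(−3), so we compute h⁻¹(−7): −7 lies in [−9, ∞), so solve 2x − 3 = −7: x = (−7 + 3)/2 = −2.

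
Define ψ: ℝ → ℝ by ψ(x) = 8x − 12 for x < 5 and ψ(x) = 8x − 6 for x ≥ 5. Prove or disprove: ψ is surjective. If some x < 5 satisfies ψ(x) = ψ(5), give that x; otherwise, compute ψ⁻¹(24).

9/2

Both pieces are strictly increasing (slopes 8 and 8), so each is injective on its own interval.
The left piece maps (−∞, 5) onto (−∞, 28); the right piece maps [5, ∞) onto [34, ∞).
The union (−∞, 28) ∪ [34, ∞) omits the interval between 28 and 34; in particular 28 has no preimage. So ψ is not surjective.
Because the two images are disjoint, no x < 5 has ψ(x) = ψ(5), so we compute ψ⁻¹(24): 24 lies in (−∞, 28), so solve 8x − 12 = 24: x = (24 + 12)/8 = 9/2.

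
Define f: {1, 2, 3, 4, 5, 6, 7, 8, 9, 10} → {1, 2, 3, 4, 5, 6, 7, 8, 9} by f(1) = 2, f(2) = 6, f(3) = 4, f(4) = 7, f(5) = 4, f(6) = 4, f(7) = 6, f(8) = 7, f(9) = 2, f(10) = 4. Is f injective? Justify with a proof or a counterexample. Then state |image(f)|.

f(3) = 4 = f(5) with 3 ≠ 5, so f is not injective.
The image of f is {2, 4, 6, 7}, which has 4 elements.

4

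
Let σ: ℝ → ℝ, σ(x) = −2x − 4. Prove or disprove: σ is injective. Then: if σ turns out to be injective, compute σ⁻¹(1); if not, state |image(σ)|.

-5/2

Recall that σ is injective when σ(x_1) = σ(x_2) forces x_1 = x_2.
Suppose σ(x_1) = σ(x_2). Then −2x_1 − 4 = −2x_2 − 4, thus −2x_1 = −2x_2, thus x_1 = x_2.
Thus σ is injective.
Since σ is injective, we compute σ⁻¹(1) = (1 + 4)/(−2) = −5/2.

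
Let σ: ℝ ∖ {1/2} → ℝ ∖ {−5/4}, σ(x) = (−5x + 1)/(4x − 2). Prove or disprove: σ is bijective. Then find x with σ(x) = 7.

5/11

Suppose σ(s) = σ(t). Cross-multiplying: (−5s + 1)(4t − 2) = (−5t + 1)(4s − 2).
Expanding both sides and cancelling the symmetric terms leaves 6·(s − t) = 0. Since 6 ≠ 0, s = t. Therefore σ is injective.
For any y ≠ −5/4, solving y(4x − 2) = −5x + 1 for x gives a well-defined x ≠ 1/2. So σ is surjective.
Hence σ is bijective.
Solving σ(x) = 7: cross-multiplying gives −5x + 1 = 7(4x − 2), which rearranges to −33x = −15, so x = 5/11.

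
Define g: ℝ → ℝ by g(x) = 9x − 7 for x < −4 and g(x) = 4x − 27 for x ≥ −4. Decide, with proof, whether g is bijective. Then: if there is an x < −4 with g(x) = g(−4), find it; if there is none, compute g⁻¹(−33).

Both pieces are strictly increasing (slopes 9 and 4), so each is injective on its own interval.
The left piece maps (−∞, −4) onto (−∞, −43); the right piece maps [−4, ∞) onto [−43, ∞).
Since −43 = −43, the images partition ℝ: g is injective and surjective, hence bijective.
Because the two images are disjoint, no x < −4 has g(x) = g(−4), so we compute g⁻¹(−33): −33 lies in [−43, ∞), so solve 4x − 27 = −33: x = (−33 + 27)/4 = −3/2.

-3/2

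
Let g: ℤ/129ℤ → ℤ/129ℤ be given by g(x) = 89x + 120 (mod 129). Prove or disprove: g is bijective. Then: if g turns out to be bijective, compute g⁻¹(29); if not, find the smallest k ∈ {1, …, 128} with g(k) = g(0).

70

If g(x_1) = g(x_2), then 89x_1 ≡ 89x_2 (mod 129). Because gcd(89, 129) = 1, we may cancel 89 to get x_1 ≡ x_2 (mod 129).
We now compute 89⁻¹ mod 129 explicitly. Euclid's algorithm: 129 = 1·89 + 40, 89 = 2·40 + 9, 40 = 4·9 + 4, 9 = 2·4 + 1; back-substituting gives 1 = 29·89 − 20·129, so 89⁻¹ ≡ 29 (mod 129).
For any y ∈ ℤ/129ℤ, x = 29(y − 120) mod 129 satisfies g(x) = 89·29(y − 120) + 120 ≡ y (since 89·29 ≡ 1 mod 129). So every y has a preimage.
Hence g is bijective.
Since g is bijective, we find g⁻¹(29): we need 89x ≡ 29 − 120 ≡ 38 (mod 129). Using 89⁻¹ = 29: x ≡ 29·38 = 1102 = 8·129 + 70, so x = 70.
Check: g(70) = 89·70 + 120 = 6350 = 49·129 + 29 ≡ 29 (mod 129).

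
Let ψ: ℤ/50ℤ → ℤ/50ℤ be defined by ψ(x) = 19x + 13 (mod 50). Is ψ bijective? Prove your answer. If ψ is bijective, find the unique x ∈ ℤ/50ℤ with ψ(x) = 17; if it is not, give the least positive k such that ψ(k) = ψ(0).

16

Recall: ψ is injective when ψ(s) = ψ(t) forces s = t.
Suppose ψ(s) = ψ(t) in ℤ/50ℤ. Then 19s + 13 ≡ 19t + 13 (mod 50), thus 19(s − t) ≡ 0 (mod 50).
Since gcd(19, 50) = 1, 19 is invertible modulo 50, hence s − t ≡ 0 (mod 50), i.e. s = t.
We now compute 19⁻¹ mod 50 explicitly. Euclid's algorithm: 50 = 2·19 + 12, 19 = 1·12 + 7, 12 = 1·7 + 5, 7 = 1·5 + 2, 5 = 2·2 + 1; back-substituting gives 1 = 29·19 − 11·50, so 19⁻¹ ≡ 29 (mod 50).
For any y ∈ ℤ/50ℤ, x = 29(y − 13) mod 50 satisfies ψ(x) = 19·29(y − 13) + 13 ≡ y (since 19·29 ≡ 1 mod 50). So every y has a preimage.
Therefore ψ is bijective.
Since ψ is bijective, we compute ψ⁻¹(17): solve 19x + 13 ≡ 17 (mod 50), i.e. 19x ≡ 4 (mod 50).
Multiplying by 19⁻¹ = 29 gives x ≡ 29·4 = 116 = 2·50 + 16 ≡ 16 (mod 50).
Check: ψ(16) = 19·16 + 13 = 317 = 6·50 + 17 ≡ 17 (mod 50).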